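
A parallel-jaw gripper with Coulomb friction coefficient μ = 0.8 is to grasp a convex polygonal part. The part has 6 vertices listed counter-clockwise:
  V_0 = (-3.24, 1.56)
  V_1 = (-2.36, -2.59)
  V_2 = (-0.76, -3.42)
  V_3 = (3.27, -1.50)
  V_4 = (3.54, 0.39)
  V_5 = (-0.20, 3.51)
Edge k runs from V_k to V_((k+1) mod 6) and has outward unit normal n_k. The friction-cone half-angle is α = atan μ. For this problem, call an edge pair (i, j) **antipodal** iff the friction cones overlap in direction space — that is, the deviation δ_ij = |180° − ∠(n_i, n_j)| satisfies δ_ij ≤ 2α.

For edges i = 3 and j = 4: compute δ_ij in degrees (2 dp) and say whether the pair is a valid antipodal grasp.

α = atan 0.8 = 38.66°;  2α = 77.32°
edge 3: e_3 = (+0.27, +1.89);  n_3 = (+0.9899, -0.1414)
edge 4: e_4 = (-3.74, +3.12);  n_4 = (+0.6406, +0.7679)
∠(n_3, n_4) = 58.29°
δ = |180° − 58.29°| = 121.71°
121.71° > 2α = 77.32°  →  invalid

δ = 121.71°, invalid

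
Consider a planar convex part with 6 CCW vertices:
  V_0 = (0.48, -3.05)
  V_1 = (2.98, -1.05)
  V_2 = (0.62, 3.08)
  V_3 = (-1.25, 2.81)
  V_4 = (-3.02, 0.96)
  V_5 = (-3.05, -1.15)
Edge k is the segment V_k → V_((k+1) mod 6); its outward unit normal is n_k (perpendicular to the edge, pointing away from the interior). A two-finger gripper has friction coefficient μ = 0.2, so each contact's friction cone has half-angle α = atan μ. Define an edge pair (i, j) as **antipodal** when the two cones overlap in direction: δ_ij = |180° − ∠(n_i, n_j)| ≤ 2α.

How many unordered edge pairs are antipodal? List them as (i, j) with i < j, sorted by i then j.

count = 1; pairs: (0,3)

α = atan 0.2 = 11.31°;  2α = 22.62°
n_0 = (+0.6247, -0.7809)
n_1 = (+0.8682, +0.4961)
n_2 = (-0.1429, +0.9897)
n_3 = (-0.7226, +0.6913)
n_4 = (-0.9999, +0.0142)
n_5 = (-0.4740, -0.8806)
  (0,1): δ = 98.91°  ·
  (0,2): δ = 30.44°  ·
  (0,3): δ = 7.61°  ✓
  (0,4): δ = 50.53°  ·
  (0,5): δ = 113.05°  ·
  (1,2): δ = 111.53°  ·
  (1,3): δ = 73.48°  ·
  (1,4): δ = 30.56°  ·
  (1,5): δ = 31.96°  ·
  (2,3): δ = 141.95°  ·
  (2,4): δ = 99.03°  ·
  (2,5): δ = 36.51°  ·
  (3,4): δ = 137.08°  ·
  (3,5): δ = 74.56°  ·
  (4,5): δ = 117.48°  ·
antipodal pairs: 1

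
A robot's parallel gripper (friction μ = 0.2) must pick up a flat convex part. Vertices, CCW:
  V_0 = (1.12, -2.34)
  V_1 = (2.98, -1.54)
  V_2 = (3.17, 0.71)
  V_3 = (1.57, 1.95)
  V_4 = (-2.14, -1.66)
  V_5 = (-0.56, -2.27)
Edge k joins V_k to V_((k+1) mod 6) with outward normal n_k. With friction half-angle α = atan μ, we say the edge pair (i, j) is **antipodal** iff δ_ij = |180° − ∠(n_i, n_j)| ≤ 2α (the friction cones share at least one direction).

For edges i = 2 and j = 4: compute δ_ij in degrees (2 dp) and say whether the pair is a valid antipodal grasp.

α = atan 0.2 = 11.31°;  2α = 22.62°
edge 2: e_2 = (-1.60, +1.24);  n_2 = (+0.6126, +0.7904)
edge 4: e_4 = (+1.58, -0.61);  n_4 = (-0.3602, -0.9329)
∠(n_2, n_4) = 163.33°
δ = |180° − 163.33°| = 16.67°
16.67° ≤ 2α = 22.62°  →  valid

δ = 16.67°, valid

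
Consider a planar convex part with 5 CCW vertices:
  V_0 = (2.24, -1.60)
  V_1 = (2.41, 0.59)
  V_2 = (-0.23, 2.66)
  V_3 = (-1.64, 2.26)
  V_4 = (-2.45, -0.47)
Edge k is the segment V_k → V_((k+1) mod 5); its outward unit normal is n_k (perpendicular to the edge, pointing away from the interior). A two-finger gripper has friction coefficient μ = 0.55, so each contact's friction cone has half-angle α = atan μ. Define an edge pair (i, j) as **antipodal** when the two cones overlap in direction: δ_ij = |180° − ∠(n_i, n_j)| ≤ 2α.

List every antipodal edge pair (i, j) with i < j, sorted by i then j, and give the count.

α = atan 0.55 = 28.81°;  2α = 57.62°
n_0 = (+0.9970, -0.0774)
n_1 = (+0.6170, +0.7869)
n_2 = (-0.2729, +0.9620)
n_3 = (-0.9587, +0.2844)
n_4 = (-0.2342, -0.9722)
  (0,1): δ = 123.66°  ·
  (0,2): δ = 69.72°  ·
  (0,3): δ = 12.09°  ✓
  (0,4): δ = 80.89°  ·
  (1,2): δ = 126.06°  ·
  (1,3): δ = 68.43°  ·
  (1,4): δ = 24.55°  ✓
  (2,3): δ = 122.36°  ·
  (2,4): δ = 29.38°  ✓
  (3,4): δ = 87.02°  ·
antipodal pairs: 3

count = 3; pairs: (0,3), (1,4), (2,4)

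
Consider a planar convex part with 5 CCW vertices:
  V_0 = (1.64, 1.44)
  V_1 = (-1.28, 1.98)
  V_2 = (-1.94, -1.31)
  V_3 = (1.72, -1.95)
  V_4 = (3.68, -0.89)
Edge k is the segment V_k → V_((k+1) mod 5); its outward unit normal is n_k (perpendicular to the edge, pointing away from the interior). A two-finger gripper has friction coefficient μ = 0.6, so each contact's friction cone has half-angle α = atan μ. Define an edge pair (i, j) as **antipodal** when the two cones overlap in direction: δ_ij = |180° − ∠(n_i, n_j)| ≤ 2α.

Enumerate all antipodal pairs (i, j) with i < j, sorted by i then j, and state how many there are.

α = atan 0.6 = 30.96°;  2α = 61.93°
n_0 = (+0.1818, +0.9833)
n_1 = (-0.9805, +0.1967)
n_2 = (-0.1722, -0.9851)
n_3 = (+0.4757, -0.8796)
n_4 = (+0.7524, +0.6587)
  (0,1): δ = 90.87°  ·
  (0,2): δ = 0.56°  ✓
  (0,3): δ = 38.88°  ✓
  (0,4): δ = 141.68°  ·
  (1,2): δ = 88.58°  ·
  (1,3): δ = 50.25°  ✓
  (1,4): δ = 52.55°  ✓
  (2,3): δ = 141.68°  ·
  (2,4): δ = 38.88°  ✓
  (3,4): δ = 77.20°  ·
antipodal pairs: 5

count = 5; pairs: (0,2), (0,3), (1,3), (1,4), (2,4)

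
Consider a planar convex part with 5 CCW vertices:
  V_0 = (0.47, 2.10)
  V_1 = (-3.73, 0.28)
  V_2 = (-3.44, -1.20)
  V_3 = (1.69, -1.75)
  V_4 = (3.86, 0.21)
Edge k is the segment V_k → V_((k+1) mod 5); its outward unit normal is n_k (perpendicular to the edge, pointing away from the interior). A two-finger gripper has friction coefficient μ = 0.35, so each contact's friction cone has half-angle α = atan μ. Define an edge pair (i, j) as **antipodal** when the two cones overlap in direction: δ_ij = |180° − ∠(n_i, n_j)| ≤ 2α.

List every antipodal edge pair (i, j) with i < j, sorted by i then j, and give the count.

count = 3; pairs: (0,2), (0,3), (2,4)

α = atan 0.35 = 19.29°;  2α = 38.58°
n_0 = (-0.3976, +0.9176)
n_1 = (-0.9813, -0.1923)
n_2 = (-0.1066, -0.9943)
n_3 = (+0.6703, -0.7421)
n_4 = (+0.4870, +0.8734)
  (0,1): δ = 102.34°  ·
  (0,2): δ = 29.55°  ✓
  (0,3): δ = 18.66°  ✓
  (0,4): δ = 127.43°  ·
  (1,2): δ = 107.21°  ·
  (1,3): δ = 59.00°  ·
  (1,4): δ = 49.77°  ·
  (2,3): δ = 131.79°  ·
  (2,4): δ = 23.02°  ✓
  (3,4): δ = 71.23°  ·
antipodal pairs: 3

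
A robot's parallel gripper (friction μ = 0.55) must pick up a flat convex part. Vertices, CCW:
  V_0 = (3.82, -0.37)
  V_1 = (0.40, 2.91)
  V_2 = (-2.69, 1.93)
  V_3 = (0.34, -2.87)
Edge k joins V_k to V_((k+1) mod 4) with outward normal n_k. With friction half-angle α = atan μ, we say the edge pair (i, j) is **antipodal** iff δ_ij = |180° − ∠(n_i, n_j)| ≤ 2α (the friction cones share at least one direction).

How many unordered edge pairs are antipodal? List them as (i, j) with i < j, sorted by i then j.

count = 2; pairs: (0,2), (1,3)

α = atan 0.55 = 28.81°;  2α = 57.62°
n_0 = (+0.6922, +0.7217)
n_1 = (-0.3023, +0.9532)
n_2 = (-0.8456, -0.5338)
n_3 = (+0.5834, -0.8122)
  (0,1): δ = 118.60°  ·
  (0,2): δ = 13.93°  ✓
  (0,3): δ = 79.50°  ·
  (1,2): δ = 75.33°  ·
  (1,3): δ = 18.10°  ✓
  (2,3): δ = 86.57°  ·
antipodal pairs: 2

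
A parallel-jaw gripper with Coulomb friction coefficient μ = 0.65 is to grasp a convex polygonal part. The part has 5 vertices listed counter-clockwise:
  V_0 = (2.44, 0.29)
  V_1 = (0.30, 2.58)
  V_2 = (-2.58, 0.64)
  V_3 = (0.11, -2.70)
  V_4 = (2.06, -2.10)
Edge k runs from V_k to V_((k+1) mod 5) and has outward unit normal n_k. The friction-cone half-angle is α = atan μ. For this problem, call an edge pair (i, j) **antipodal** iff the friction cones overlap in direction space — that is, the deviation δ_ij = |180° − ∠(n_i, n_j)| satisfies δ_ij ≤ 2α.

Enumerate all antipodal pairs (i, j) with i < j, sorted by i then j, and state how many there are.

α = atan 0.65 = 33.02°;  2α = 66.05°
n_0 = (+0.7306, +0.6828)
n_1 = (-0.5587, +0.8294)
n_2 = (-0.7788, -0.6273)
n_3 = (+0.2941, -0.9558)
n_4 = (+0.9876, -0.1570)
  (0,1): δ = 99.10°  ·
  (0,2): δ = 4.21°  ✓
  (0,3): δ = 64.04°  ✓
  (0,4): δ = 127.91°  ·
  (1,2): δ = 85.12°  ·
  (1,3): δ = 16.86°  ✓
  (1,4): δ = 47.00°  ✓
  (2,3): δ = 111.74°  ·
  (2,4): δ = 47.88°  ✓
  (3,4): δ = 116.14°  ·
antipodal pairs: 5

count = 5; pairs: (0,2), (0,3), (1,3), (1,4), (2,4)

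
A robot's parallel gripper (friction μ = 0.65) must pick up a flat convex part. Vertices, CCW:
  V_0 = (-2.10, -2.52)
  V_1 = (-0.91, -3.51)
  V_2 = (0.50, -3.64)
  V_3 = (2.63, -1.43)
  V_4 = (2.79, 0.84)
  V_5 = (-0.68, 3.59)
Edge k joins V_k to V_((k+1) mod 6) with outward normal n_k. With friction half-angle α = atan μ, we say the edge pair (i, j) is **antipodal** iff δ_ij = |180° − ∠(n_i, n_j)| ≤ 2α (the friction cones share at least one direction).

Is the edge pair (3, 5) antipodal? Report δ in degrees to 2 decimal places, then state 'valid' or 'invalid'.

α = atan 0.65 = 33.02°;  2α = 66.05°
edge 3: e_3 = (+0.16, +2.27);  n_3 = (+0.9975, -0.0703)
edge 5: e_5 = (-1.42, -6.11);  n_5 = (-0.9740, +0.2264)
∠(n_3, n_5) = 170.95°
δ = |180° − 170.95°| = 9.05°
9.05° ≤ 2α = 66.05°  →  valid

δ = 9.05°, valid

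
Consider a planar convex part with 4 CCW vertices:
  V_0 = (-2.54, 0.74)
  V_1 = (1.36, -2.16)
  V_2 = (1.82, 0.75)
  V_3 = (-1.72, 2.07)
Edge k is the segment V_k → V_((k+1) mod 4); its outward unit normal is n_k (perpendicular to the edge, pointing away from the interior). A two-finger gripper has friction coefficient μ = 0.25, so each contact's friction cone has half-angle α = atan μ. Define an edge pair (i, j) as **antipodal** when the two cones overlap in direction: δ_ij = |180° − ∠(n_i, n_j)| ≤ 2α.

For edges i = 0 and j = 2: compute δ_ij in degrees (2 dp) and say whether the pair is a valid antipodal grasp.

α = atan 0.25 = 14.04°;  2α = 28.07°
edge 0: e_0 = (+3.90, -2.90);  n_0 = (-0.5967, -0.8025)
edge 2: e_2 = (-3.54, +1.32);  n_2 = (+0.3494, +0.9370)
∠(n_0, n_2) = 163.82°
δ = |180° − 163.82°| = 16.18°
16.18° ≤ 2α = 28.07°  →  valid

δ = 16.18°, valid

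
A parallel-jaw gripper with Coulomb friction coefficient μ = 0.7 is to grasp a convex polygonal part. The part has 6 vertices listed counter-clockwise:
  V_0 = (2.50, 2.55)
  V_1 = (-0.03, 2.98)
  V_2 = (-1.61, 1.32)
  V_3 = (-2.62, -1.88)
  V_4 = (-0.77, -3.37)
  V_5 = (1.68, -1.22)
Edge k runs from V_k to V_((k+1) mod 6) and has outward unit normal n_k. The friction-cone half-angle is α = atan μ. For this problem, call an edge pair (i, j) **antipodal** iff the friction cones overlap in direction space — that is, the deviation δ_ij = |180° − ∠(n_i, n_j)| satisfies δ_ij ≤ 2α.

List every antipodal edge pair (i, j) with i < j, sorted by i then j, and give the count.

count = 7; pairs: (0,3), (0,4), (1,4), (1,5), (2,4), (2,5), (3,5)

α = atan 0.7 = 34.99°;  2α = 69.98°
n_0 = (+0.1676, +0.9859)
n_1 = (-0.7243, +0.6894)
n_2 = (-0.9536, +0.3010)
n_3 = (-0.6273, -0.7788)
n_4 = (+0.6596, -0.7516)
n_5 = (+0.9772, -0.2125)
  (0,1): δ = 123.94°  ·
  (0,2): δ = 97.87°  ·
  (0,3): δ = 29.20°  ✓
  (0,4): δ = 50.91°  ✓
  (0,5): δ = 87.37°  ·
  (1,2): δ = 153.93°  ·
  (1,3): δ = 85.26°  ·
  (1,4): δ = 5.15°  ✓
  (1,5): δ = 31.31°  ✓
  (2,3): δ = 111.33°  ·
  (2,4): δ = 31.21°  ✓
  (2,5): δ = 5.25°  ✓
  (3,4): δ = 99.88°  ·
  (3,5): δ = 63.42°  ✓
  (4,5): δ = 143.54°  ·
antipodal pairs: 7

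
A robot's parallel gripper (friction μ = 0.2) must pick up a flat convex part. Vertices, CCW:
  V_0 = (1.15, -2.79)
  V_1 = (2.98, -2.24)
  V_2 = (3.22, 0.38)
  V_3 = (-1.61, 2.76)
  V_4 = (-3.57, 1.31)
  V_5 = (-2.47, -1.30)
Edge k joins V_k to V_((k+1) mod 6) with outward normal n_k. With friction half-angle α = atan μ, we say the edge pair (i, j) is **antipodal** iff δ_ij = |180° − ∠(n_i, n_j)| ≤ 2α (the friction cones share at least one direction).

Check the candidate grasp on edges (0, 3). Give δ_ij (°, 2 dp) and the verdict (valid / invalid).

δ = 19.77°, valid

α = atan 0.2 = 11.31°;  2α = 22.62°
edge 0: e_0 = (+1.83, +0.55);  n_0 = (+0.2878, -0.9577)
edge 3: e_3 = (-1.96, -1.45);  n_3 = (-0.5947, +0.8039)
∠(n_0, n_3) = 160.23°
δ = |180° − 160.23°| = 19.77°
19.77° ≤ 2α = 22.62°  →  valid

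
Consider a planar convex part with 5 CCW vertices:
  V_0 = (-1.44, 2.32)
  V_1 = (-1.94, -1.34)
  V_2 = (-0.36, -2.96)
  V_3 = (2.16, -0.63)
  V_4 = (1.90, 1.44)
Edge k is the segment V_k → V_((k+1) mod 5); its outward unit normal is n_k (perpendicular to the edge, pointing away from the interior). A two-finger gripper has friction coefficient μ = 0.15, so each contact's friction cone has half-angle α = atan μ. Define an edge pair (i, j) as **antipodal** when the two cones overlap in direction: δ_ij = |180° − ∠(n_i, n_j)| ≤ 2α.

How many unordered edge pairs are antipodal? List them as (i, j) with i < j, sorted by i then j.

α = atan 0.15 = 8.53°;  2α = 17.06°
n_0 = (-0.9908, +0.1354)
n_1 = (-0.7159, -0.6982)
n_2 = (+0.6789, -0.7342)
n_3 = (+0.9922, +0.1246)
n_4 = (+0.2548, +0.9670)
  (0,1): δ = 127.94°  ·
  (0,2): δ = 39.46°  ·
  (0,3): δ = 14.94°  ✓
  (0,4): δ = 83.02°  ·
  (1,2): δ = 91.53°  ·
  (1,3): δ = 37.12°  ·
  (1,4): δ = 30.96°  ·
  (2,3): δ = 125.60°  ·
  (2,4): δ = 57.52°  ·
  (3,4): δ = 111.92°  ·
antipodal pairs: 1

count = 1; pairs: (0,3)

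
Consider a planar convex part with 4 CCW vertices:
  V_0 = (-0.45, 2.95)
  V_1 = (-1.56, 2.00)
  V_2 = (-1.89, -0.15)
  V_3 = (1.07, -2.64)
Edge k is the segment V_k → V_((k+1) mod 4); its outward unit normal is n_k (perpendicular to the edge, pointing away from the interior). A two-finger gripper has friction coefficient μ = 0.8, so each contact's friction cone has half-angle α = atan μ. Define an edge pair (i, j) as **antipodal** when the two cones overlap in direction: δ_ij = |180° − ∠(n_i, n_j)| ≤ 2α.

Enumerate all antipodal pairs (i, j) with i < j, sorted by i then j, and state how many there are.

count = 3; pairs: (0,3), (1,3), (2,3)

α = atan 0.8 = 38.66°;  2α = 77.32°
n_0 = (-0.6502, +0.7597)
n_1 = (-0.9884, +0.1517)
n_2 = (-0.6437, -0.7652)
n_3 = (+0.9650, +0.2624)
  (0,1): δ = 139.28°  ·
  (0,2): δ = 80.63°  ·
  (0,3): δ = 64.65°  ✓
  (1,2): δ = 121.34°  ·
  (1,3): δ = 23.94°  ✓
  (2,3): δ = 34.72°  ✓
antipodal pairs: 3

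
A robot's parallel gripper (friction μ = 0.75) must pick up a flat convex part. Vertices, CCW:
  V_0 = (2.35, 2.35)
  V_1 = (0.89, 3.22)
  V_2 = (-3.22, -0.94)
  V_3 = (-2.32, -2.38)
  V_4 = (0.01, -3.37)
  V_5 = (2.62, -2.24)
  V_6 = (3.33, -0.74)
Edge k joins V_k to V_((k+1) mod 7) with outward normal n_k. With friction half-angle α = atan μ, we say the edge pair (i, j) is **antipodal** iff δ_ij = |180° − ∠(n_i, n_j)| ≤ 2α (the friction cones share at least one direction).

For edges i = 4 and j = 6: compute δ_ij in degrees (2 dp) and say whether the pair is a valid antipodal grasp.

α = atan 0.75 = 36.87°;  2α = 73.74°
edge 4: e_4 = (+2.61, +1.13);  n_4 = (+0.3973, -0.9177)
edge 6: e_6 = (-0.98, +3.09);  n_6 = (+0.9532, +0.3023)
∠(n_4, n_6) = 84.19°
δ = |180° − 84.19°| = 95.81°
95.81° > 2α = 73.74°  →  invalid

δ = 95.81°, invalid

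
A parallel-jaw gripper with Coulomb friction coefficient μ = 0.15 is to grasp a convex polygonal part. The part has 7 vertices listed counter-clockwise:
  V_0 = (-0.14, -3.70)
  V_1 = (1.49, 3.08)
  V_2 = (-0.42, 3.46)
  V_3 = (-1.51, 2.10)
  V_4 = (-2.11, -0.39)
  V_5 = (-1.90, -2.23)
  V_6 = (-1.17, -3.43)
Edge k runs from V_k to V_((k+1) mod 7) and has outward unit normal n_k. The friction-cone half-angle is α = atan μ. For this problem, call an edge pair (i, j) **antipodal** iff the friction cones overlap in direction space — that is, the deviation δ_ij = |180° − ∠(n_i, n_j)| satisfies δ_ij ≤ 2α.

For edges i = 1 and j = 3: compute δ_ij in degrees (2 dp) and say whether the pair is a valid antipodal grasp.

α = atan 0.15 = 8.53°;  2α = 17.06°
edge 1: e_1 = (-1.91, +0.38);  n_1 = (+0.1951, +0.9808)
edge 3: e_3 = (-0.60, -2.49);  n_3 = (-0.9722, +0.2343)
∠(n_1, n_3) = 87.70°
δ = |180° − 87.70°| = 92.30°
92.30° > 2α = 17.06°  →  invalid

δ = 92.30°, invalid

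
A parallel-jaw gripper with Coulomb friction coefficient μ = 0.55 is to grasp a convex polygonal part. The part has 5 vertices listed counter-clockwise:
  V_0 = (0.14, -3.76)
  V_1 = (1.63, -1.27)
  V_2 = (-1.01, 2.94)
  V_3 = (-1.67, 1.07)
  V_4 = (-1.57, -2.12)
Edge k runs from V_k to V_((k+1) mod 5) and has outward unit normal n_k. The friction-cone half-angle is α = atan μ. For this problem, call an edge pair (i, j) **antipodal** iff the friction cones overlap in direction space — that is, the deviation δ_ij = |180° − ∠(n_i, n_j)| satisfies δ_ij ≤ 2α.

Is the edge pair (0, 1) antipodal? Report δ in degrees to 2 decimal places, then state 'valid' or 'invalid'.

δ = 117.01°, invalid

α = atan 0.55 = 28.81°;  2α = 57.62°
edge 0: e_0 = (+1.49, +2.49);  n_0 = (+0.8581, -0.5135)
edge 1: e_1 = (-2.64, +4.21);  n_1 = (+0.8472, +0.5313)
∠(n_0, n_1) = 62.99°
δ = |180° − 62.99°| = 117.01°
117.01° > 2α = 57.62°  →  invalid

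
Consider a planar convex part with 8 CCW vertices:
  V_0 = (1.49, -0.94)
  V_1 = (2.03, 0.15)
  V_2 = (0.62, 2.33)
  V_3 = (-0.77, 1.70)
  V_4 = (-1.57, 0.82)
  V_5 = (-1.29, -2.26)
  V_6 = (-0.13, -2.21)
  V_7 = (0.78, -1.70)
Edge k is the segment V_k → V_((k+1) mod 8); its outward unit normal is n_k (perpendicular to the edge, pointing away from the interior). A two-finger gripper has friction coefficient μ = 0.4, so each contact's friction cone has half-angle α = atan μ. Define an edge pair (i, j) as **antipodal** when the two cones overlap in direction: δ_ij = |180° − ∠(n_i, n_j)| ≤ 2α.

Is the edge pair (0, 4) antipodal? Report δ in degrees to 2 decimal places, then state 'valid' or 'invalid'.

δ = 31.55°, valid

α = atan 0.4 = 21.80°;  2α = 43.60°
edge 0: e_0 = (+0.54, +1.09);  n_0 = (+0.8961, -0.4439)
edge 4: e_4 = (+0.28, -3.08);  n_4 = (-0.9959, -0.0905)
∠(n_0, n_4) = 148.45°
δ = |180° − 148.45°| = 31.55°
31.55° ≤ 2α = 43.60°  →  valid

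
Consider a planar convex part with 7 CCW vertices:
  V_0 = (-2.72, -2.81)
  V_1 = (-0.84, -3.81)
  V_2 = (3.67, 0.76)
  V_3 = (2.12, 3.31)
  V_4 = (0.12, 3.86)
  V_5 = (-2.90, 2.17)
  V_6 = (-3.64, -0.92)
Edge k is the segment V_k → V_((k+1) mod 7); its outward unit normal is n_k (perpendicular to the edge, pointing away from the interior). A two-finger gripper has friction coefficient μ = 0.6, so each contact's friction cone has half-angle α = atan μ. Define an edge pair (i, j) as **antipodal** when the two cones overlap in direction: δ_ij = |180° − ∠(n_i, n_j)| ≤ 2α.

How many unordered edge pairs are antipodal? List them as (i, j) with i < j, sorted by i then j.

count = 9; pairs: (0,2), (0,3), (0,4), (1,3), (1,4), (1,5), (2,5), (2,6), (3,6)

α = atan 0.6 = 30.96°;  2α = 61.93°
n_0 = (-0.4696, -0.8829)
n_1 = (+0.7118, -0.7024)
n_2 = (+0.8545, +0.5194)
n_3 = (+0.2652, +0.9642)
n_4 = (-0.4883, +0.8727)
n_5 = (-0.9725, +0.2329)
n_6 = (-0.8991, -0.4377)
  (0,1): δ = 106.61°  ·
  (0,2): δ = 30.70°  ✓
  (0,3): δ = 12.63°  ✓
  (0,4): δ = 57.24°  ✓
  (0,5): δ = 104.54°  ·
  (0,6): δ = 143.96°  ·
  (1,2): δ = 104.09°  ·
  (1,3): δ = 60.75°  ✓
  (1,4): δ = 16.15°  ✓
  (1,5): δ = 31.15°  ✓
  (1,6): δ = 70.58°  ·
  (2,3): δ = 136.67°  ·
  (2,4): δ = 92.06°  ·
  (2,5): δ = 44.76°  ✓
  (2,6): δ = 5.34°  ✓
  (3,4): δ = 135.39°  ·
  (3,5): δ = 88.09°  ·
  (3,6): δ = 48.67°  ✓
  (4,5): δ = 132.70°  ·
  (4,6): δ = 93.28°  ·
  (5,6): δ = 140.58°  ·
antipodal pairs: 9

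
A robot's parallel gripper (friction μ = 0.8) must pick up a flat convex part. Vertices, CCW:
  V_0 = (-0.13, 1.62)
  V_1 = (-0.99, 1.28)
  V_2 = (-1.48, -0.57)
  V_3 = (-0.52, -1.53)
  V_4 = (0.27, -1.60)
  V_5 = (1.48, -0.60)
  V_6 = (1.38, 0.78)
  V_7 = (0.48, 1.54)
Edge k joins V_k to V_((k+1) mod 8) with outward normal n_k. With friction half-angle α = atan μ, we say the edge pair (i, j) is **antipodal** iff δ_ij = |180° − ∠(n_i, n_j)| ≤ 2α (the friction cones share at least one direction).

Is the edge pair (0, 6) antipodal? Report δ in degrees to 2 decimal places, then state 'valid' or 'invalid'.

δ = 118.25°, invalid

α = atan 0.8 = 38.66°;  2α = 77.32°
edge 0: e_0 = (-0.86, -0.34);  n_0 = (-0.3677, +0.9300)
edge 6: e_6 = (-0.90, +0.76);  n_6 = (+0.6452, +0.7640)
∠(n_0, n_6) = 61.75°
δ = |180° − 61.75°| = 118.25°
118.25° > 2α = 77.32°  →  invalid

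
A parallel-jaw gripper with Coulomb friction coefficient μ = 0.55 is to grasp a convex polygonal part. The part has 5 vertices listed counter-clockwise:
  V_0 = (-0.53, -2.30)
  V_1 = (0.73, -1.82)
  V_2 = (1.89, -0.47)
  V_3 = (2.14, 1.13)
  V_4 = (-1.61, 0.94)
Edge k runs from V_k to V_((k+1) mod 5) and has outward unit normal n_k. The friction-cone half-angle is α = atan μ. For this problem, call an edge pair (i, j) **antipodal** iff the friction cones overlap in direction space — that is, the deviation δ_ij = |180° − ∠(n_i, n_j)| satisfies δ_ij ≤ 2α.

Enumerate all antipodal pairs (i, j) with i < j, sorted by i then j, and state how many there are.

count = 3; pairs: (0,3), (1,3), (2,4)

α = atan 0.55 = 28.81°;  2α = 57.62°
n_0 = (+0.3560, -0.9345)
n_1 = (+0.7585, -0.6517)
n_2 = (+0.9880, -0.1544)
n_3 = (-0.0506, +0.9987)
n_4 = (-0.9487, -0.3162)
  (0,1): δ = 151.53°  ·
  (0,2): δ = 119.74°  ·
  (0,3): δ = 17.95°  ✓
  (0,4): δ = 87.58°  ·
  (1,2): δ = 148.21°  ·
  (1,3): δ = 46.43°  ✓
  (1,4): δ = 59.11°  ·
  (2,3): δ = 78.22°  ·
  (2,4): δ = 27.32°  ✓
  (3,4): δ = 74.47°  ·
antipodal pairs: 3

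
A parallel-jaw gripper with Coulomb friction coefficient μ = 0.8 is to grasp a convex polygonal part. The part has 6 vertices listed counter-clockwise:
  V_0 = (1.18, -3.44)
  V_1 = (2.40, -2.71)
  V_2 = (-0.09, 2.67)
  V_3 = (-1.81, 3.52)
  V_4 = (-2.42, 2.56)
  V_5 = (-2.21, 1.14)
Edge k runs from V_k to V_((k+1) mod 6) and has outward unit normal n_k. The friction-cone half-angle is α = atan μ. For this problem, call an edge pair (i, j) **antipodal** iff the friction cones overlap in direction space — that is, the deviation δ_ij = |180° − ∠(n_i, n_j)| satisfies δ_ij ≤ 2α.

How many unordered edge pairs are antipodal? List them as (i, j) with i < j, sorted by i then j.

count = 8; pairs: (0,2), (0,3), (0,4), (1,3), (1,4), (1,5), (2,4), (2,5)

α = atan 0.8 = 38.66°;  2α = 77.32°
n_0 = (+0.5135, -0.8581)
n_1 = (+0.9075, +0.4200)
n_2 = (+0.4430, +0.8965)
n_3 = (-0.8440, +0.5363)
n_4 = (-0.9892, -0.1463)
n_5 = (-0.8038, -0.5949)
  (0,1): δ = 96.06°  ·
  (0,2): δ = 57.19°  ✓
  (0,3): δ = 26.67°  ✓
  (0,4): δ = 67.52°  ✓
  (0,5): δ = 95.61°  ·
  (1,2): δ = 141.13°  ·
  (1,3): δ = 57.27°  ✓
  (1,4): δ = 16.42°  ✓
  (1,5): δ = 11.67°  ✓
  (2,3): δ = 96.13°  ·
  (2,4): δ = 55.29°  ✓
  (2,5): δ = 27.19°  ✓
  (3,4): δ = 139.16°  ·
  (3,5): δ = 111.06°  ·
  (4,5): δ = 151.90°  ·
antipodal pairs: 8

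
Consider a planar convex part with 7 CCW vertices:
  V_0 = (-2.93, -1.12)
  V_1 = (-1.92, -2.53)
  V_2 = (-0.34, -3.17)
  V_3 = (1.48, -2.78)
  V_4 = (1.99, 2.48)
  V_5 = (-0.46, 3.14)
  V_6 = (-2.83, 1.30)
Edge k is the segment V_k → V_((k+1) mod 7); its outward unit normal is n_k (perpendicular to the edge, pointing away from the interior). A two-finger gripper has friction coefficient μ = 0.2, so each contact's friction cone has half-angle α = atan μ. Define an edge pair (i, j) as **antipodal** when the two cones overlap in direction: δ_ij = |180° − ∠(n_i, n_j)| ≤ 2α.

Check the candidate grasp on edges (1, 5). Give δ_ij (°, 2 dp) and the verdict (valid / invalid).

δ = 59.88°, invalid

α = atan 0.2 = 11.31°;  2α = 22.62°
edge 1: e_1 = (+1.58, -0.64);  n_1 = (-0.3754, -0.9268)
edge 5: e_5 = (-2.37, -1.84);  n_5 = (-0.6132, +0.7899)
∠(n_1, n_5) = 120.12°
δ = |180° − 120.12°| = 59.88°
59.88° > 2α = 22.62°  →  invalid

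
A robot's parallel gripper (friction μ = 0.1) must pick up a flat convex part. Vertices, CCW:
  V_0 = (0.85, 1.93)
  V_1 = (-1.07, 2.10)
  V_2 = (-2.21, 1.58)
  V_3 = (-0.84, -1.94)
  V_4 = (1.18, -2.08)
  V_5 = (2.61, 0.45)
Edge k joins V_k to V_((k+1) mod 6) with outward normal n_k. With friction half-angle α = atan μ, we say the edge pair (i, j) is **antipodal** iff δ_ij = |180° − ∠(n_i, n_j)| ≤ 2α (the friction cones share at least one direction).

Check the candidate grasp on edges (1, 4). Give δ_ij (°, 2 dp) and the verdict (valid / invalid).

α = atan 0.1 = 5.71°;  2α = 11.42°
edge 1: e_1 = (-1.14, -0.52);  n_1 = (-0.4150, +0.9098)
edge 4: e_4 = (+1.43, +2.53);  n_4 = (+0.8706, -0.4921)
∠(n_1, n_4) = 144.00°
δ = |180° − 144.00°| = 36.00°
36.00° > 2α = 11.42°  →  invalid

δ = 36.00°, invalid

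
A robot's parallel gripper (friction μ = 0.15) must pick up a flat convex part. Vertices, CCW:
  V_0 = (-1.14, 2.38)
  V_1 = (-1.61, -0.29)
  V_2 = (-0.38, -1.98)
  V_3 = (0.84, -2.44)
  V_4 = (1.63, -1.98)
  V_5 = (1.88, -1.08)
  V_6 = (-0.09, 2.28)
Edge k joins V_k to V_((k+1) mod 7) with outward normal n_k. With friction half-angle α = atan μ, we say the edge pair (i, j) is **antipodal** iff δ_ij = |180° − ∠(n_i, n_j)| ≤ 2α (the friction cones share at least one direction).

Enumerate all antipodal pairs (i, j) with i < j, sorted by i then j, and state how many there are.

count = 3; pairs: (0,4), (1,5), (2,6)

α = atan 0.15 = 8.53°;  2α = 17.06°
n_0 = (-0.9849, +0.1734)
n_1 = (-0.8085, -0.5885)
n_2 = (-0.3528, -0.9357)
n_3 = (+0.5032, -0.8642)
n_4 = (+0.9635, -0.2676)
n_5 = (+0.8627, +0.5058)
n_6 = (+0.0948, +0.9955)
  (0,1): δ = 133.97°  ·
  (0,2): δ = 100.68°  ·
  (0,3): δ = 49.81°  ·
  (0,4): δ = 5.54°  ✓
  (0,5): δ = 40.37°  ·
  (0,6): δ = 94.54°  ·
  (1,2): δ = 146.71°  ·
  (1,3): δ = 95.84°  ·
  (1,4): δ = 51.57°  ·
  (1,5): δ = 5.66°  ✓
  (1,6): δ = 48.51°  ·
  (2,3): δ = 129.13°  ·
  (2,4): δ = 84.87°  ·
  (2,5): δ = 38.96°  ·
  (2,6): δ = 15.22°  ✓
  (3,4): δ = 135.74°  ·
  (3,5): δ = 89.83°  ·
  (3,6): δ = 35.65°  ·
  (4,5): δ = 134.09°  ·
  (4,6): δ = 79.92°  ·
  (5,6): δ = 125.82°  ·
antipodal pairs: 3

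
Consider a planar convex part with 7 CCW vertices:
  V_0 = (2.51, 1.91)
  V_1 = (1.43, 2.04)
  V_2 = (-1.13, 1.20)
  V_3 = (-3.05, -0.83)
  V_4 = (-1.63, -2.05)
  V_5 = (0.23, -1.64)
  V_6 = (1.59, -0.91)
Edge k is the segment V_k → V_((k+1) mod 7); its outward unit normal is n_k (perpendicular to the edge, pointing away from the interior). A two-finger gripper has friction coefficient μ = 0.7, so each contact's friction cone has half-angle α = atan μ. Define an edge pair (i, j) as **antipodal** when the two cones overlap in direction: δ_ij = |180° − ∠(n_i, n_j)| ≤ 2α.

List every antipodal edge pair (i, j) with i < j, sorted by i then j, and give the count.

count = 11; pairs: (0,3), (0,4), (0,5), (1,3), (1,4), (1,5), (1,6), (2,4), (2,5), (2,6), (3,6)

α = atan 0.7 = 34.99°;  2α = 69.98°
n_0 = (+0.1195, +0.9928)
n_1 = (-0.3118, +0.9502)
n_2 = (-0.7265, +0.6871)
n_3 = (-0.6517, -0.7585)
n_4 = (+0.2153, -0.9766)
n_5 = (+0.4729, -0.8811)
n_6 = (+0.9507, -0.3102)
  (0,1): δ = 154.97°  ·
  (0,2): δ = 126.54°  ·
  (0,3): δ = 33.80°  ✓
  (0,4): δ = 19.29°  ✓
  (0,5): δ = 35.09°  ✓
  (0,6): δ = 78.80°  ·
  (1,2): δ = 151.57°  ·
  (1,3): δ = 58.83°  ✓
  (1,4): δ = 5.74°  ✓
  (1,5): δ = 10.06°  ✓
  (1,6): δ = 53.77°  ✓
  (2,3): δ = 87.26°  ·
  (2,4): δ = 34.16°  ✓
  (2,5): δ = 18.37°  ✓
  (2,6): δ = 25.34°  ✓
  (3,4): δ = 126.90°  ·
  (3,5): δ = 111.11°  ·
  (3,6): δ = 67.40°  ✓
  (4,5): δ = 164.21°  ·
  (4,6): δ = 120.50°  ·
  (5,6): δ = 136.29°  ·
antipodal pairs: 11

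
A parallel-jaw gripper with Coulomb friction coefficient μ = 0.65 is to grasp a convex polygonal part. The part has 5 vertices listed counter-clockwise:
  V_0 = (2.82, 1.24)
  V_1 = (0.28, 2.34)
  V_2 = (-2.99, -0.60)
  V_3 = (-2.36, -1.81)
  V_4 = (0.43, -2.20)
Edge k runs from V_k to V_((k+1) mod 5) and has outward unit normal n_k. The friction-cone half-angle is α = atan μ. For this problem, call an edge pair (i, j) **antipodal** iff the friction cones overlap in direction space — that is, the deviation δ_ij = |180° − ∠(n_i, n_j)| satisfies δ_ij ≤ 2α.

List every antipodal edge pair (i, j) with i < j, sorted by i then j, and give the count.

count = 5; pairs: (0,2), (0,3), (1,3), (1,4), (2,4)

α = atan 0.65 = 33.02°;  2α = 66.05°
n_0 = (+0.3974, +0.9176)
n_1 = (-0.6686, +0.7436)
n_2 = (-0.8870, -0.4618)
n_3 = (-0.1384, -0.9904)
n_4 = (+0.8212, -0.5706)
  (0,1): δ = 114.63°  ·
  (0,2): δ = 39.08°  ✓
  (0,3): δ = 15.46°  ✓
  (0,4): δ = 78.63°  ·
  (1,2): δ = 104.45°  ·
  (1,3): δ = 49.92°  ✓
  (1,4): δ = 13.25°  ✓
  (2,3): δ = 125.46°  ·
  (2,4): δ = 62.29°  ✓
  (3,4): δ = 116.83°  ·
antipodal pairs: 5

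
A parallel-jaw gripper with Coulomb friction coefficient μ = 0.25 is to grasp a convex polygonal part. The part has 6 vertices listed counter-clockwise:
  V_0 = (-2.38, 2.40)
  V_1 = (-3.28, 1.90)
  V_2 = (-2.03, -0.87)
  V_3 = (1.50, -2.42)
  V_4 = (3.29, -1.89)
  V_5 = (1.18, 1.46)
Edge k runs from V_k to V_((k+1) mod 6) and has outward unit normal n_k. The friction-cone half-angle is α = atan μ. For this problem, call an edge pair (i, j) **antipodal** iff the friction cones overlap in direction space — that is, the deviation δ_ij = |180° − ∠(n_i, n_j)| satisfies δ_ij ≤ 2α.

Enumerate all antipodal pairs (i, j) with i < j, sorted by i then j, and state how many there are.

count = 3; pairs: (0,3), (1,4), (2,5)

α = atan 0.25 = 14.04°;  2α = 28.07°
n_0 = (-0.4856, +0.8742)
n_1 = (-0.9115, -0.4113)
n_2 = (-0.4020, -0.9156)
n_3 = (+0.2839, -0.9589)
n_4 = (+0.8461, +0.5329)
n_5 = (+0.2553, +0.9669)
  (0,1): δ = 94.77°  ·
  (0,2): δ = 52.76°  ·
  (0,3): δ = 12.56°  ✓
  (0,4): δ = 93.15°  ·
  (0,5): δ = 136.15°  ·
  (1,2): δ = 137.99°  ·
  (1,3): δ = 97.79°  ·
  (1,4): δ = 7.92°  ✓
  (1,5): δ = 50.92°  ·
  (2,3): δ = 139.80°  ·
  (2,4): δ = 34.09°  ·
  (2,5): δ = 8.91°  ✓
  (3,4): δ = 74.29°  ·
  (3,5): δ = 31.28°  ·
  (4,5): δ = 137.00°  ·
antipodal pairs: 3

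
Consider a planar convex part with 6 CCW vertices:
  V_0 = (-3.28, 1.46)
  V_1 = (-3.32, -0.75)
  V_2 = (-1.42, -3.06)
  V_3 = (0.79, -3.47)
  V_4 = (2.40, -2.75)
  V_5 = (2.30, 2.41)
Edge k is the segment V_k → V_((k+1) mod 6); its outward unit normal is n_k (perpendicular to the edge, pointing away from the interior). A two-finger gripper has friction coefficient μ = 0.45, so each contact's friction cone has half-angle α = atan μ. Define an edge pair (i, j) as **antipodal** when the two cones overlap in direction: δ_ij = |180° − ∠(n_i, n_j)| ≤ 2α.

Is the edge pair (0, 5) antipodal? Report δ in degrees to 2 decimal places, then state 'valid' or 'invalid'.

δ = 100.70°, invalid

α = atan 0.45 = 24.23°;  2α = 48.46°
edge 0: e_0 = (-0.04, -2.21);  n_0 = (-0.9998, +0.0181)
edge 5: e_5 = (-5.58, -0.95);  n_5 = (-0.1678, +0.9858)
∠(n_0, n_5) = 79.30°
δ = |180° − 79.30°| = 100.70°
100.70° > 2α = 48.46°  →  invalid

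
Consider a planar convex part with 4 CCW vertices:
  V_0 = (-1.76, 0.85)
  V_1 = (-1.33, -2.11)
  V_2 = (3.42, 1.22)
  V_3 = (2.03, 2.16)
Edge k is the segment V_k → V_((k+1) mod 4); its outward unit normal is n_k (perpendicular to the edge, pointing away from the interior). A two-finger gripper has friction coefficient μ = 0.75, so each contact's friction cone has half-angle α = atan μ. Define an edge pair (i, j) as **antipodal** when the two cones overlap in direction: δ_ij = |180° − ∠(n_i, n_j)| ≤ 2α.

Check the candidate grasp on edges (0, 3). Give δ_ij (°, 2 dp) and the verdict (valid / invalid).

α = atan 0.75 = 36.87°;  2α = 73.74°
edge 0: e_0 = (+0.43, -2.96);  n_0 = (-0.9896, -0.1438)
edge 3: e_3 = (-3.79, -1.31);  n_3 = (-0.3267, +0.9451)
∠(n_0, n_3) = 79.20°
δ = |180° − 79.20°| = 100.80°
100.80° > 2α = 73.74°  →  invalid

δ = 100.80°, invalid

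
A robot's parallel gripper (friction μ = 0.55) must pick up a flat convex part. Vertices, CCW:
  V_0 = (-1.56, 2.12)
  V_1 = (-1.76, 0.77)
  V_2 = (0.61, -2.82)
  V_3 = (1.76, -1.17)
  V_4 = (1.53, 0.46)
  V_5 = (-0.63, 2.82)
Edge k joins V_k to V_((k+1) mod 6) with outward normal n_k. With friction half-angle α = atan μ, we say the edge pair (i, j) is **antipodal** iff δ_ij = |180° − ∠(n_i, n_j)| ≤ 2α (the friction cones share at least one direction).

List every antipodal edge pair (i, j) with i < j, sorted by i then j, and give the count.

α = atan 0.55 = 28.81°;  2α = 57.62°
n_0 = (-0.9892, +0.1465)
n_1 = (-0.8345, -0.5509)
n_2 = (+0.8204, -0.5718)
n_3 = (+0.9902, +0.1397)
n_4 = (+0.7377, +0.6752)
n_5 = (-0.6014, +0.7990)
  (0,1): δ = 138.14°  ·
  (0,2): δ = 26.45°  ✓
  (0,3): δ = 16.46°  ✓
  (0,4): δ = 50.89°  ✓
  (0,5): δ = 135.40°  ·
  (1,2): δ = 68.31°  ·
  (1,3): δ = 25.40°  ✓
  (1,4): δ = 9.03°  ✓
  (1,5): δ = 93.54°  ·
  (2,3): δ = 137.09°  ·
  (2,4): δ = 102.66°  ·
  (2,5): δ = 18.16°  ✓
  (3,4): δ = 145.57°  ·
  (3,5): δ = 61.06°  ·
  (4,5): δ = 95.50°  ·
antipodal pairs: 6

count = 6; pairs: (0,2), (0,3), (0,4), (1,3), (1,4), (2,5)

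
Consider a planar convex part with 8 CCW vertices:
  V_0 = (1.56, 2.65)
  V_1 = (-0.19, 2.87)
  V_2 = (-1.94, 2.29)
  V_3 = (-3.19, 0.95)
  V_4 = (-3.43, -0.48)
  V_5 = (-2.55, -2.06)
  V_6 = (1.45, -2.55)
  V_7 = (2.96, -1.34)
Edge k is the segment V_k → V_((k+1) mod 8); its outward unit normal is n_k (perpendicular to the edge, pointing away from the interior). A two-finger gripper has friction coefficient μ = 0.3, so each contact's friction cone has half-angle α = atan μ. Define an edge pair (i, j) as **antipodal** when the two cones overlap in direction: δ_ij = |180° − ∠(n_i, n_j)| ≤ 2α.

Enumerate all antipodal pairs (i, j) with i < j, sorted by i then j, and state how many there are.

α = atan 0.3 = 16.70°;  2α = 33.40°
n_0 = (+0.1247, +0.9922)
n_1 = (-0.3146, +0.9492)
n_2 = (-0.7312, +0.6821)
n_3 = (-0.9862, +0.1655)
n_4 = (-0.8736, -0.4866)
n_5 = (-0.1216, -0.9926)
n_6 = (+0.6253, -0.7804)
n_7 = (+0.9436, +0.3311)
  (0,1): δ = 154.50°  ·
  (0,2): δ = 125.84°  ·
  (0,3): δ = 92.36°  ·
  (0,4): δ = 53.72°  ·
  (0,5): δ = 0.18°  ✓
  (0,6): δ = 45.87°  ·
  (0,7): δ = 116.50°  ·
  (1,2): δ = 151.35°  ·
  (1,3): δ = 117.86°  ·
  (1,4): δ = 79.22°  ·
  (1,5): δ = 25.32°  ✓
  (1,6): δ = 20.37°  ✓
  (1,7): δ = 91.00°  ·
  (2,3): δ = 146.52°  ·
  (2,4): δ = 107.87°  ·
  (2,5): δ = 53.97°  ·
  (2,6): δ = 8.28°  ✓
  (2,7): δ = 62.34°  ·
  (3,4): δ = 141.36°  ·
  (3,5): δ = 87.46°  ·
  (3,6): δ = 41.77°  ·
  (3,7): δ = 28.86°  ✓
  (4,5): δ = 126.10°  ·
  (4,6): δ = 80.41°  ·
  (4,7): δ = 9.78°  ✓
  (5,6): δ = 134.31°  ·
  (5,7): δ = 63.68°  ·
  (6,7): δ = 109.37°  ·
antipodal pairs: 6

count = 6; pairs: (0,5), (1,5), (1,6), (2,6), (3,7), (4,7)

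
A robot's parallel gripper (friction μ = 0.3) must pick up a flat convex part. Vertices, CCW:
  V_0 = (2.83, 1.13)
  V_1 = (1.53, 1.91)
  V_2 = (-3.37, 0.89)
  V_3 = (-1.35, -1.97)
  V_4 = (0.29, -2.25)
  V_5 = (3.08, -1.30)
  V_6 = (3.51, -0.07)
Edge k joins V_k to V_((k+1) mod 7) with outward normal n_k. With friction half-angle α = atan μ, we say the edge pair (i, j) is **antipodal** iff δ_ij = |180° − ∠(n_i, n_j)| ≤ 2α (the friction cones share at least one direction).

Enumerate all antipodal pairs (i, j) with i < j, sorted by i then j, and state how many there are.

count = 5; pairs: (0,2), (0,3), (1,3), (1,4), (2,6)

α = atan 0.3 = 16.70°;  2α = 33.40°
n_0 = (+0.5145, +0.8575)
n_1 = (-0.2038, +0.9790)
n_2 = (-0.8168, -0.5769)
n_3 = (-0.1683, -0.9857)
n_4 = (+0.3223, -0.9466)
n_5 = (+0.9440, -0.3300)
n_6 = (+0.8700, +0.4930)
  (0,1): δ = 137.28°  ·
  (0,2): δ = 23.80°  ✓
  (0,3): δ = 21.27°  ✓
  (0,4): δ = 49.77°  ·
  (0,5): δ = 101.69°  ·
  (0,6): δ = 150.50°  ·
  (1,2): δ = 66.53°  ·
  (1,3): δ = 21.45°  ✓
  (1,4): δ = 7.04°  ✓
  (1,5): δ = 58.97°  ·
  (1,6): δ = 107.78°  ·
  (2,3): δ = 134.92°  ·
  (2,4): δ = 106.43°  ·
  (2,5): δ = 54.50°  ·
  (2,6): δ = 5.69°  ✓
  (3,4): δ = 151.51°  ·
  (3,5): δ = 99.58°  ·
  (3,6): δ = 50.77°  ·
  (4,5): δ = 128.07°  ·
  (4,6): δ = 79.27°  ·
  (5,6): δ = 131.19°  ·
antipodal pairs: 5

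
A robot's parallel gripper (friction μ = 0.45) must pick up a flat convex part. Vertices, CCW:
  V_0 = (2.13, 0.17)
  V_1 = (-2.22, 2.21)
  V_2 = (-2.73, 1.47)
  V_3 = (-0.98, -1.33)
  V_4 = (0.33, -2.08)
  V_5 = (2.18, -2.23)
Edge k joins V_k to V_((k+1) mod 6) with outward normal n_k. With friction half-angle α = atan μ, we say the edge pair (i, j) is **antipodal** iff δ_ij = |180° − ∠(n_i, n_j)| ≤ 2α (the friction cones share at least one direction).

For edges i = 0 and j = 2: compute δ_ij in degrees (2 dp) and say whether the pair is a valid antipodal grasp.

α = atan 0.45 = 24.23°;  2α = 48.46°
edge 0: e_0 = (-4.35, +2.04);  n_0 = (+0.4246, +0.9054)
edge 2: e_2 = (+1.75, -2.80);  n_2 = (-0.8480, -0.5300)
∠(n_0, n_2) = 147.13°
δ = |180° − 147.13°| = 32.87°
32.87° ≤ 2α = 48.46°  →  valid

δ = 32.87°, valid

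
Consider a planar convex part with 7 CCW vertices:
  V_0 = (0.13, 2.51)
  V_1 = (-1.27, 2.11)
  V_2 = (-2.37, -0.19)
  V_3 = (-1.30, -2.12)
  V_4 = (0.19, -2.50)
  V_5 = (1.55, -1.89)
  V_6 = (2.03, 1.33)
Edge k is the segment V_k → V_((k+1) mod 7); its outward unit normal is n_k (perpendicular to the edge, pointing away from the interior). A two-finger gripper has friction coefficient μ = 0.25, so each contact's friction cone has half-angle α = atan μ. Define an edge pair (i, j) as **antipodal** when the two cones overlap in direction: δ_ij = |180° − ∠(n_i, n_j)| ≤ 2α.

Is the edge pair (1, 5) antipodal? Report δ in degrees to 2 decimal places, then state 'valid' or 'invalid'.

α = atan 0.25 = 14.04°;  2α = 28.07°
edge 1: e_1 = (-1.10, -2.30);  n_1 = (-0.9021, +0.4315)
edge 5: e_5 = (+0.48, +3.22);  n_5 = (+0.9891, -0.1474)
∠(n_1, n_5) = 162.92°
δ = |180° − 162.92°| = 17.08°
17.08° ≤ 2α = 28.07°  →  valid

δ = 17.08°, valid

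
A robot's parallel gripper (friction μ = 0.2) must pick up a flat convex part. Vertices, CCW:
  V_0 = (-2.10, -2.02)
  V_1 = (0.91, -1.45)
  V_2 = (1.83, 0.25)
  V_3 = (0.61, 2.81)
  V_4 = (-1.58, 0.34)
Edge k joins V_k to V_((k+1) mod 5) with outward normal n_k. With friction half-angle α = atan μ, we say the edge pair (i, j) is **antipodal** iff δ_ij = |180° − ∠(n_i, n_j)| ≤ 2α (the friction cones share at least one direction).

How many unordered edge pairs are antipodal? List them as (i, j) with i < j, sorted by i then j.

count = 2; pairs: (1,3), (1,4)

α = atan 0.2 = 11.31°;  2α = 22.62°
n_0 = (+0.1861, -0.9825)
n_1 = (+0.8795, -0.4759)
n_2 = (+0.9027, +0.4302)
n_3 = (-0.7482, +0.6634)
n_4 = (-0.9766, +0.2152)
  (0,1): δ = 129.14°  ·
  (0,2): δ = 75.24°  ·
  (0,3): δ = 37.72°  ·
  (0,4): δ = 66.85°  ·
  (1,2): δ = 126.10°  ·
  (1,3): δ = 13.14°  ✓
  (1,4): δ = 16.00°  ✓
  (2,3): δ = 67.04°  ·
  (2,4): δ = 37.91°  ·
  (3,4): δ = 150.86°  ·
antipodal pairs: 2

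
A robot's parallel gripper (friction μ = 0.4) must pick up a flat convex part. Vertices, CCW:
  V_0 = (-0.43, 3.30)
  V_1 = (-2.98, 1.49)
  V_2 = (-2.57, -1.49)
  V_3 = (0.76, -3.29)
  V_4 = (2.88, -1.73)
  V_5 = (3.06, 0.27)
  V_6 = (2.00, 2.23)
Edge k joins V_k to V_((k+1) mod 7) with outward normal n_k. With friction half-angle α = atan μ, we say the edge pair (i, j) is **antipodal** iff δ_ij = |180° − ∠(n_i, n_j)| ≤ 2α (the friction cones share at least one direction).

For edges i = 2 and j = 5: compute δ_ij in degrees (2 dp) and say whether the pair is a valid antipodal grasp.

δ = 33.20°, valid

α = atan 0.4 = 21.80°;  2α = 43.60°
edge 2: e_2 = (+3.33, -1.80);  n_2 = (-0.4755, -0.8797)
edge 5: e_5 = (-1.06, +1.96);  n_5 = (+0.8796, +0.4757)
∠(n_2, n_5) = 146.80°
δ = |180° − 146.80°| = 33.20°
33.20° ≤ 2α = 43.60°  →  valid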